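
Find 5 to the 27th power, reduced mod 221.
164

Repeated squaring. Binary of 27 = 11011.
5^1 ≡ 5 (mod 221); 5^2 ≡ 25 (mod 221); 5^4 ≡ 183 (mod 221); 5^8 ≡ 118 (mod 221); 5^16 ≡ 1 (mod 221)
5^27 = 5^1 × 5^2 × 5^8 × 5^16 ≡ 164 (mod 221)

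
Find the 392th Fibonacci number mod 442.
65

Matrix identity: Q^n = [[F_(n+1), F_n], [F_n, F_(n-1)]] with Q = [[1,1],[1,0]].
n = 392 = 110001000₂. Square-and-multiply, entries mod 442:
Q^1 = [[1,1],[1,0]]
Q^3 = (Q^1)²·Q = [[3,2],[2,1]]
Q^6 = (Q^3)² = [[13,8],[8,5]]
Q^12 = (Q^6)² = [[233,144],[144,89]]
Q^24 = (Q^12)² = [[327,400],[400,369]]
Q^49 = (Q^24)²·Q = [[343,403],[403,382]]
Q^98 = (Q^49)² = [[272,13],[13,259]]
Q^196 = (Q^98)² = [[339,273],[273,66]]
Q^392 = (Q^196)² = [[274,65],[65,209]]
F_392 mod 442 = Q^392[0][1] = 65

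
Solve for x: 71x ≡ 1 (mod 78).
11

gcd(71, 78) = 1, so the inverse exists.
Extended Euclidean algorithm on (78, 71):
78 = 1 × 71 + 7  ⟹  7 = (1)·78 + (-1)·71
71 = 10 × 7 + 1  ⟹  1 = (-10)·78 + (11)·71
So (11)·71 ≡ 1 (mod 78), i.e. 71^(-1) ≡ 11 (mod 78).
Check: 71 × 11 = 781 ≡ 1 (mod 78)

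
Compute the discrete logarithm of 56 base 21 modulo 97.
65

Baby-step giant-step with step n = ⌈√97⌉ = 10.
Baby steps 21^j mod 97 (j:value) for j=0..9: 0:1, 1:21, 2:53, 3:46, 4:93, 5:13, 6:79, 7:10, 8:16, 9:45.
Giant-step multiplier: 21^(-10) ≡ 21^(96-10) = 21^86 ≡ 31 (mod 97).
Giant steps γ_i = 56·31^i mod 97: γ_0=56, γ_1=87, γ_2=78, γ_3=90, γ_4=74, γ_5=63, γ_6=13 (in table at j=5).
x = i·n + j = 6·10 + 5 = 65.
Check: 21^65 ≡ 56 (mod 97).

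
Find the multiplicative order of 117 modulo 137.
136

137 is prime, so ord(117) divides φ(137) = 136.
Divisors of 136: 1, 2, 4, 8, 17, 34, 68, 136.
Repeated squaring: 117^1 ≡ 117, 117^2 ≡ 126, 117^4 ≡ 121, 117^8 ≡ 119, 117^16 ≡ 50, 117^32 ≡ 34, 117^64 ≡ 60, 117^128 ≡ 38 (mod 137).
Test 117^d mod 137 for each divisor d in increasing order:
117^1 ≡ 117
117^2 ≡ 126
117^4 ≡ 121
117^8 ≡ 119
117^17 = 117^16·117^1 ≡ 96
117^34 = 117^32·117^2 ≡ 37
117^68 = 117^64·117^4 ≡ 136
117^136 = 117^128·117^8 ≡ 1  ← first divisor giving 1
The order is 136.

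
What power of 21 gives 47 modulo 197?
2

Baby-step giant-step with step n = ⌈√197⌉ = 15.
Baby steps 21^j mod 197 (j:value) for j=0..14: 0:1, 1:21, 2:47, 3:2, 4:42, 5:94, 6:4, 7:84, 8:188, 9:8, 10:168, 11:179, 12:16, 13:139, 14:161.
h = 47 is already in the table at j=2, so x = 2.
Check: 21^2 ≡ 47 (mod 197).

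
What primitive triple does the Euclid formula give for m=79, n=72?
(1057, 11376, 11425)

Euclid's formula: a = m² - n², b = 2mn, c = m² + n²
m = 79, n = 72
a = 79² - 72² = 6241 - 5184 = 1057
b = 2 × 79 × 72 = 11376
c = 79² + 72² = 6241 + 5184 = 11425
Verification: 1057² + 11376² = 1117249 + 129413376 = 130530625 = 11425² ✓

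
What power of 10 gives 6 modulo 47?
2

Baby-step giant-step with step n = ⌈√47⌉ = 7.
Baby steps 10^j mod 47 (j:value) for j=0..6: 0:1, 1:10, 2:6, 3:13, 4:36, 5:31, 6:28.
h = 6 is already in the table at j=2, so x = 2.
Check: 10^2 ≡ 6 (mod 47).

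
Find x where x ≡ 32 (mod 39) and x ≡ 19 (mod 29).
773

Using Chinese Remainder Theorem:
M = 39 × 29 = 1131
M1 = 29, M2 = 39
y1 = 29^(-1) mod 39 = 35
y2 = 39^(-1) mod 29 = 3
x = (32×29×35 + 19×39×3) mod 1131 = 773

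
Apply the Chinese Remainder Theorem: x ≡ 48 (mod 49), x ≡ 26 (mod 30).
146

Using Chinese Remainder Theorem:
M = 49 × 30 = 1470
M1 = 30, M2 = 49
y1 = 30^(-1) mod 49 = 18
y2 = 49^(-1) mod 30 = 19
x = (48×30×18 + 26×49×19) mod 1470 = 146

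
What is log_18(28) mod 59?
18

Baby-step giant-step with step n = ⌈√59⌉ = 8.
Baby steps 18^j mod 59 (j:value) for j=0..7: 0:1, 1:18, 2:29, 3:50, 4:15, 5:34, 6:22, 7:42.
Giant-step multiplier: 18^(-8) ≡ 18^(58-8) = 18^50 ≡ 16 (mod 59).
Giant steps γ_i = 28·16^i mod 59: γ_0=28, γ_1=35, γ_2=29 (in table at j=2).
x = i·n + j = 2·8 + 2 = 18.
Check: 18^18 ≡ 28 (mod 59).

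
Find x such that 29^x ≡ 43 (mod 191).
6

Baby-step giant-step with step n = ⌈√191⌉ = 14.
Baby steps 29^j mod 191 (j:value) for j=0..13: 0:1, 1:29, 2:77, 3:132, 4:8, 5:41, 6:43, 7:101, 8:64, 9:137, 10:153, 11:44, 12:130, 13:141.
h = 43 is already in the table at j=6, so x = 6.
Check: 29^6 ≡ 43 (mod 191).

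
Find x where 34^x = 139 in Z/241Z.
183

Baby-step giant-step with step n = ⌈√241⌉ = 16.
Baby steps 34^j mod 241 (j:value) for j=0..15: 0:1, 1:34, 2:192, 3:21, 4:232, 5:176, 6:200, 7:52, 8:81, 9:103, 10:128, 11:14, 12:235, 13:37, 14:53, 15:115.
Giant-step multiplier: 34^(-16) ≡ 34^(240-16) = 34^224 ≡ 183 (mod 241).
Giant steps γ_i = 139·183^i mod 241: γ_0=139, γ_1=132, γ_2=56, γ_3=126, γ_4=163, γ_5=186, γ_6=57, γ_7=68, γ_8=153, γ_9=43, γ_10=157, γ_11=52 (in table at j=7).
x = i·n + j = 11·16 + 7 = 183.
Check: 34^183 ≡ 139 (mod 241).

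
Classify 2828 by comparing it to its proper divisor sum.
abundant

Proper divisors of 2828: sum = 1 + 2 + 4 + 7 + 14 + 28 + 101 + 202 + 404 + 707 + 1414 = 2884
Since 2884 > 2828, 2828 is abundant.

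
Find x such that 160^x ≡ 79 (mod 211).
36

Baby-step giant-step with step n = ⌈√211⌉ = 15.
Baby steps 160^j mod 211 (j:value) for j=0..14: 0:1, 1:160, 2:69, 3:68, 4:119, 5:50, 6:193, 7:74, 8:24, 9:42, 10:179, 11:155, 12:113, 13:145, 14:201.
Giant-step multiplier: 160^(-15) ≡ 160^(210-15) = 160^195 ≡ 12 (mod 211).
Giant steps γ_i = 79·12^i mod 211: γ_0=79, γ_1=104, γ_2=193 (in table at j=6).
x = i·n + j = 2·15 + 6 = 36.
Check: 160^36 ≡ 79 (mod 211).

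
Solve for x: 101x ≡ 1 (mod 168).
5

gcd(101, 168) = 1, so the inverse exists.
Extended Euclidean algorithm on (168, 101):
168 = 1 × 101 + 67  ⟹  67 = (1)·168 + (-1)·101
101 = 1 × 67 + 34  ⟹  34 = (-1)·168 + (2)·101
67 = 1 × 34 + 33  ⟹  33 = (2)·168 + (-3)·101
34 = 1 × 33 + 1  ⟹  1 = (-3)·168 + (5)·101
So (5)·101 ≡ 1 (mod 168), i.e. 101^(-1) ≡ 5 (mod 168).
Check: 101 × 5 = 505 ≡ 1 (mod 168)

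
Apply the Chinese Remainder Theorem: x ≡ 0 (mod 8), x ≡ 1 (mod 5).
16

Using Chinese Remainder Theorem:
M = 8 × 5 = 40
M1 = 5, M2 = 8
y1 = 5^(-1) mod 8 = 5
y2 = 8^(-1) mod 5 = 2
x = (0×5×5 + 1×8×2) mod 40 = 16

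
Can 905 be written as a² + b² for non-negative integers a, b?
8² + 29² (a=8, b=29)

Factorization: 905 = 5 × 181
By Fermat: n is sum of two squares iff every prime p ≡ 3 (mod 4) appears to even power.
All primes ≡ 3 (mod 4) appear to even power.
Search a = 0, 1, 2, … for 905 - a² a perfect square: first hit at a = 8: 905 - 64 = 841 = 29².
905 = 8² + 29² = 64 + 841 ✓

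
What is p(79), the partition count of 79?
13848650

p(n) counts ways to write n as a sum of positive integers (order ignored).
Euler's pentagonal recurrence: p(k) = p(k-1) + p(k-2) - p(k-5) - p(k-7) + p(k-12) + p(k-15) - ... (offsets j(3j∓1)/2, signs ++--, p(0)=1, p(<0)=0).
DP table for k = 0..78: p(0)=1, p(1)=1, p(2)=2, p(3)=3, p(4)=5, p(5)=7, p(6)=11, p(7)=15, p(8)=22, p(9)=30, p(10)=42, p(11)=56, p(12)=77, p(13)=101, p(14)=135, p(15)=176, p(16)=231, p(17)=297, p(18)=385, p(19)=490, p(20)=627, p(21)=792, p(22)=1002, p(23)=1255, p(24)=1575, p(25)=1958, p(26)=2436, p(27)=3010, p(28)=3718, p(29)=4565, p(30)=5604, p(31)=6842, p(32)=8349, p(33)=10143, p(34)=12310, p(35)=14883, p(36)=17977, p(37)=21637, p(38)=26015, p(39)=31185, p(40)=37338, p(41)=44583, p(42)=53174, p(43)=63261, p(44)=75175, p(45)=89134, p(46)=105558, p(47)=124754, p(48)=147273, p(49)=173525, p(50)=204226, p(51)=239943, p(52)=281589, p(53)=329931, p(54)=386155, p(55)=451276, p(56)=526823, p(57)=614154, p(58)=715220, p(59)=831820, p(60)=966467, p(61)=1121505, p(62)=1300156, p(63)=1505499, p(64)=1741630, p(65)=2012558, p(66)=2323520, p(67)=2679689, p(68)=3087735, p(69)=3554345, p(70)=4087968, p(71)=4697205, p(72)=5392783, p(73)=6185689, p(74)=7089500, p(75)=8118264, p(76)=9289091, p(77)=10619863, p(78)=12132164.
Final step: p(79) = p(78) + p(77) - p(74) - p(72) + p(67) + p(64) - p(57) - p(53) + p(44) + p(39) - p(28) - p(22) + p(9) + p(2)
= 12132164 + 10619863 - 7089500 - 5392783 + 2679689 + 1741630 - 614154 - 329931 + 75175 + 31185 - 3718 - 1002 + 30 + 2
= 13848650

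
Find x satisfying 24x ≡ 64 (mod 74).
x ≡ 15 (mod 37)

gcd(24, 74) = 2, which divides 64, so solutions exist.
Divide through by 2: 12x ≡ 32 (mod 37).
Find 12^(-1) mod 37 by the extended Euclidean algorithm:
37 = 3 × 12 + 1  ⟹  1 = (1)·37 + (-3)·12
So (-3)·12 ≡ 1 (mod 37), i.e. 12^(-1) ≡ -3 ≡ 34 (mod 37).
x ≡ 34 × 32 = 1088 ≡ 15 (mod 37).
Check: 24 × 15 = 360 ≡ 64 (mod 74).
x ≡ 15 (mod 37), giving 2 solutions mod 74.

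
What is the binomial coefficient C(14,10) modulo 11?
0

Using Lucas' theorem:
Write n=14 and k=10 in base 11:
n in base 11: [1, 3]
k in base 11: [0, 10]
C(14,10) mod 11 = ∏ C(n_i, k_i) mod 11
Digit binomials (mod 11): C(1,0) = 1; C(3,10) = 0 (k_i > n_i)
Product: 1 × 0 = 0 ≡ 0 (mod 11)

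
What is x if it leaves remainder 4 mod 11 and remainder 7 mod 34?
279

Using Chinese Remainder Theorem:
M = 11 × 34 = 374
M1 = 34, M2 = 11
y1 = 34^(-1) mod 11 = 1
y2 = 11^(-1) mod 34 = 31
x = (4×34×1 + 7×11×31) mod 374 = 279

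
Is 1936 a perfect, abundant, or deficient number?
abundant

Proper divisors of 1936: sum = 1 + 2 + 4 + 8 + 11 + 16 + 22 + 44 + 88 + 121 + 176 + 242 + 484 + 968 = 2187
Since 2187 > 1936, 1936 is abundant.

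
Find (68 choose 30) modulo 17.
0

Using Lucas' theorem:
Write n=68 and k=30 in base 17:
n in base 17: [4, 0]
k in base 17: [1, 13]
C(68,30) mod 17 = ∏ C(n_i, k_i) mod 17
Digit binomials (mod 17): C(4,1) = 4; C(0,13) = 0 (k_i > n_i)
Product: 4 × 0 = 0 ≡ 0 (mod 17)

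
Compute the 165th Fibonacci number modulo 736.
642

Matrix identity: Q^n = [[F_(n+1), F_n], [F_n, F_(n-1)]] with Q = [[1,1],[1,0]].
n = 165 = 10100101₂. Square-and-multiply, entries mod 736:
Q^1 = [[1,1],[1,0]]
Q^2 = (Q^1)² = [[2,1],[1,1]]
Q^5 = (Q^2)²·Q = [[8,5],[5,3]]
Q^10 = (Q^5)² = [[89,55],[55,34]]
Q^20 = (Q^10)² = [[642,141],[141,501]]
Q^41 = (Q^20)²·Q = [[728,13],[13,715]]
Q^82 = (Q^41)² = [[233,359],[359,610]]
Q^165 = (Q^82)²·Q = [[47,642],[642,141]]
F_165 mod 736 = Q^165[0][1] = 642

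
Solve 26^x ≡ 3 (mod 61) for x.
6

Baby-step giant-step with step n = ⌈√61⌉ = 8.
Baby steps 26^j mod 61 (j:value) for j=0..7: 0:1, 1:26, 2:5, 3:8, 4:25, 5:40, 6:3, 7:17.
h = 3 is already in the table at j=6, so x = 6.
Check: 26^6 ≡ 3 (mod 61).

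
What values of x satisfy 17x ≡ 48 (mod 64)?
x ≡ 48 (mod 64)

gcd(17, 64) = 1, which divides 48, so solutions exist.
Find 17^(-1) mod 64 by the extended Euclidean algorithm:
64 = 3 × 17 + 13  ⟹  13 = (1)·64 + (-3)·17
17 = 1 × 13 + 4  ⟹  4 = (-1)·64 + (4)·17
13 = 3 × 4 + 1  ⟹  1 = (4)·64 + (-15)·17
So (-15)·17 ≡ 1 (mod 64), i.e. 17^(-1) ≡ -15 ≡ 49 (mod 64).
x ≡ 49 × 48 = 2352 ≡ 48 (mod 64).
Check: 17 × 48 = 816 ≡ 48 (mod 64).
Unique solution: x ≡ 48 (mod 64)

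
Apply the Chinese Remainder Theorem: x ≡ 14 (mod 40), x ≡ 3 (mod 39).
1134

Using Chinese Remainder Theorem:
M = 40 × 39 = 1560
M1 = 39, M2 = 40
y1 = 39^(-1) mod 40 = 39
y2 = 40^(-1) mod 39 = 1
x = (14×39×39 + 3×40×1) mod 1560 = 1134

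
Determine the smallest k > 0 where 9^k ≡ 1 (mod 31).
15

31 is prime, so ord(9) divides φ(31) = 30.
Divisors of 30: 1, 2, 3, 5, 6, 10, 15, 30.
Repeated squaring: 9^1 ≡ 9, 9^2 ≡ 19, 9^4 ≡ 20, 9^8 ≡ 28, 9^16 ≡ 9 (mod 31).
Test 9^d mod 31 for each divisor d in increasing order:
9^1 ≡ 9
9^2 ≡ 19
9^3 = 9^2·9^1 ≡ 16
9^5 = 9^4·9^1 ≡ 25
9^6 = 9^4·9^2 ≡ 8
9^10 = 9^8·9^2 ≡ 5
9^15 = 9^8·9^4·9^2·9^1 ≡ 1  ← first divisor giving 1
The order is 15.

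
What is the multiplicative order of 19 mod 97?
32

97 is prime, so ord(19) divides φ(97) = 96.
Divisors of 96: 1, 2, 3, 4, 6, 8, 12, 16, 24, 32, 48, 96.
Repeated squaring: 19^1 ≡ 19, 19^2 ≡ 70, 19^4 ≡ 50, 19^8 ≡ 75, 19^16 ≡ 96, 19^32 ≡ 1, 19^64 ≡ 1 (mod 97).
Test 19^d mod 97 for each divisor d in increasing order:
19^1 ≡ 19
19^2 ≡ 70
19^3 = 19^2·19^1 ≡ 69
19^4 ≡ 50
19^6 = 19^4·19^2 ≡ 8
19^8 ≡ 75
19^12 = 19^8·19^4 ≡ 64
19^16 ≡ 96
19^24 = 19^16·19^8 ≡ 22
19^32 ≡ 1  ← first divisor giving 1
The order is 32.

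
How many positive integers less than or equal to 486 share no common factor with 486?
162

486 = 2 × 3^5
φ(n) = n × ∏(1 - 1/p) for each prime p dividing n
φ(486) = 486 × (1 - 1/2) × (1 - 1/3) = 162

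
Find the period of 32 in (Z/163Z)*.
162

163 is prime, so ord(32) divides φ(163) = 162.
Divisors of 162: 1, 2, 3, 6, 9, 18, 27, 54, 81, 162.
Repeated squaring: 32^1 ≡ 32, 32^2 ≡ 46, 32^4 ≡ 160, 32^8 ≡ 9, 32^16 ≡ 81, 32^32 ≡ 41, 32^64 ≡ 51, 32^128 ≡ 156 (mod 163).
Test 32^d mod 163 for each divisor d in increasing order:
32^1 ≡ 32
32^2 ≡ 46
32^3 = 32^2·32^1 ≡ 5
32^6 = 32^4·32^2 ≡ 25
32^9 = 32^8·32^1 ≡ 125
32^18 = 32^16·32^2 ≡ 140
32^27 = 32^16·32^8·32^2·32^1 ≡ 59
32^54 = 32^32·32^16·32^4·32^2 ≡ 58
32^81 = 32^64·32^16·32^1 ≡ 162
32^162 = 32^128·32^32·32^2 ≡ 1  ← first divisor giving 1
The order is 162.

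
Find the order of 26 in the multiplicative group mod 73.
72

73 is prime, so ord(26) divides φ(73) = 72.
Divisors of 72: 1, 2, 3, 4, 6, 8, 9, 12, 18, 24, 36, 72.
Repeated squaring: 26^1 ≡ 26, 26^2 ≡ 19, 26^4 ≡ 69, 26^8 ≡ 16, 26^16 ≡ 37, 26^32 ≡ 55, 26^64 ≡ 32 (mod 73).
Test 26^d mod 73 for each divisor d in increasing order:
26^1 ≡ 26
26^2 ≡ 19
26^3 = 26^2·26^1 ≡ 56
26^4 ≡ 69
26^6 = 26^4·26^2 ≡ 70
26^8 ≡ 16
26^9 = 26^8·26^1 ≡ 51
26^12 = 26^8·26^4 ≡ 9
26^18 = 26^16·26^2 ≡ 46
26^24 = 26^16·26^8 ≡ 8
26^36 = 26^32·26^4 ≡ 72
26^72 = 26^64·26^8 ≡ 1  ← first divisor giving 1
The order is 72.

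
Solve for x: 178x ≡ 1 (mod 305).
12

gcd(178, 305) = 1, so the inverse exists.
Extended Euclidean algorithm on (305, 178):
305 = 1 × 178 + 127  ⟹  127 = (1)·305 + (-1)·178
178 = 1 × 127 + 51  ⟹  51 = (-1)·305 + (2)·178
127 = 2 × 51 + 25  ⟹  25 = (3)·305 + (-5)·178
51 = 2 × 25 + 1  ⟹  1 = (-7)·305 + (12)·178
So (12)·178 ≡ 1 (mod 305), i.e. 178^(-1) ≡ 12 (mod 305).
Check: 178 × 12 = 2136 ≡ 1 (mod 305)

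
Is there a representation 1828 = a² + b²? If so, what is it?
8² + 42² (a=8, b=42)

Factorization: 1828 = 2^2 × 457
By Fermat: n is sum of two squares iff every prime p ≡ 3 (mod 4) appears to even power.
All primes ≡ 3 (mod 4) appear to even power.
Search a = 0, 1, 2, … for 1828 - a² a perfect square: first hit at a = 8: 1828 - 64 = 1764 = 42².
1828 = 8² + 42² = 64 + 1764 ✓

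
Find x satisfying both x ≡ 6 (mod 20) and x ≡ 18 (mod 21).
186

Using Chinese Remainder Theorem:
M = 20 × 21 = 420
M1 = 21, M2 = 20
y1 = 21^(-1) mod 20 = 1
y2 = 20^(-1) mod 21 = 20
x = (6×21×1 + 18×20×20) mod 420 = 186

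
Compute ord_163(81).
81

163 is prime, so ord(81) divides φ(163) = 162.
Divisors of 162: 1, 2, 3, 6, 9, 18, 27, 54, 81, 162.
Repeated squaring: 81^1 ≡ 81, 81^2 ≡ 41, 81^4 ≡ 51, 81^8 ≡ 156, 81^16 ≡ 49, 81^32 ≡ 119, 81^64 ≡ 143, 81^128 ≡ 74 (mod 163).
Test 81^d mod 163 for each divisor d in increasing order:
81^1 ≡ 81
81^2 ≡ 41
81^3 = 81^2·81^1 ≡ 61
81^6 = 81^4·81^2 ≡ 135
81^9 = 81^8·81^1 ≡ 85
81^18 = 81^16·81^2 ≡ 53
81^27 = 81^16·81^8·81^2·81^1 ≡ 104
81^54 = 81^32·81^16·81^4·81^2 ≡ 58
81^81 = 81^64·81^16·81^1 ≡ 1  ← first divisor giving 1
The order is 81.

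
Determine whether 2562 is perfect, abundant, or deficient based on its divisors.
abundant

Proper divisors of 2562: sum = 1 + 2 + 3 + 6 + 7 + 14 + 21 + 42 + 61 + 122 + 183 + 366 + 427 + 854 + 1281 = 3390
Since 3390 > 2562, 2562 is abundant.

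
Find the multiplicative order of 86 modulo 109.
36

109 is prime, so ord(86) divides φ(109) = 108.
Divisors of 108: 1, 2, 3, 4, 6, 9, 12, 18, 27, 36, 54, 108.
Repeated squaring: 86^1 ≡ 86, 86^2 ≡ 93, 86^4 ≡ 38, 86^8 ≡ 27, 86^16 ≡ 75, 86^32 ≡ 66, 86^64 ≡ 105 (mod 109).
Test 86^d mod 109 for each divisor d in increasing order:
86^1 ≡ 86
86^2 ≡ 93
86^3 = 86^2·86^1 ≡ 41
86^4 ≡ 38
86^6 = 86^4·86^2 ≡ 46
86^9 = 86^8·86^1 ≡ 33
86^12 = 86^8·86^4 ≡ 45
86^18 = 86^16·86^2 ≡ 108
86^27 = 86^16·86^8·86^2·86^1 ≡ 76
86^36 = 86^32·86^4 ≡ 1  ← first divisor giving 1
The order is 36.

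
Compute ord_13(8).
4

13 is prime, so ord(8) divides φ(13) = 12.
Divisors of 12: 1, 2, 3, 4, 6, 12.
Repeated squaring: 8^1 ≡ 8, 8^2 ≡ 12, 8^4 ≡ 1, 8^8 ≡ 1 (mod 13).
Test 8^d mod 13 for each divisor d in increasing order:
8^1 ≡ 8
8^2 ≡ 12
8^3 = 8^2·8^1 ≡ 5
8^4 ≡ 1  ← first divisor giving 1
The order is 4.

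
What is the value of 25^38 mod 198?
49

Repeated squaring. Binary of 38 = 100110.
25^1 ≡ 25 (mod 198); 25^2 ≡ 31 (mod 198); 25^4 ≡ 169 (mod 198); 25^8 ≡ 49 (mod 198); 25^16 ≡ 25 (mod 198); 25^32 ≡ 31 (mod 198)
25^38 = 25^2 × 25^4 × 25^32 ≡ 49 (mod 198)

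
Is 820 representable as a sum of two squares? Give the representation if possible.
6² + 28² (a=6, b=28)

Factorization: 820 = 2^2 × 5 × 41
By Fermat: n is sum of two squares iff every prime p ≡ 3 (mod 4) appears to even power.
All primes ≡ 3 (mod 4) appear to even power.
Search a = 0, 1, 2, … for 820 - a² a perfect square: first hit at a = 6: 820 - 36 = 784 = 28².
820 = 6² + 28² = 36 + 784 ✓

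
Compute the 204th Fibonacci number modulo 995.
8

Matrix identity: Q^n = [[F_(n+1), F_n], [F_n, F_(n-1)]] with Q = [[1,1],[1,0]].
n = 204 = 11001100₂. Square-and-multiply, entries mod 995:
Q^1 = [[1,1],[1,0]]
Q^3 = (Q^1)²·Q = [[3,2],[2,1]]
Q^6 = (Q^3)² = [[13,8],[8,5]]
Q^12 = (Q^6)² = [[233,144],[144,89]]
Q^25 = (Q^12)²·Q = [[3,400],[400,598]]
Q^51 = (Q^25)²·Q = [[419,809],[809,605]]
Q^102 = (Q^51)² = [[212,576],[576,631]]
Q^204 = (Q^102)² = [[610,8],[8,602]]
F_204 mod 995 = Q^204[0][1] = 8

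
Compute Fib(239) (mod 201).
43

Matrix identity: Q^n = [[F_(n+1), F_n], [F_n, F_(n-1)]] with Q = [[1,1],[1,0]].
n = 239 = 11101111₂. Square-and-multiply, entries mod 201:
Q^1 = [[1,1],[1,0]]
Q^3 = (Q^1)²·Q = [[3,2],[2,1]]
Q^7 = (Q^3)²·Q = [[21,13],[13,8]]
Q^14 = (Q^7)² = [[7,176],[176,32]]
Q^29 = (Q^14)²·Q = [[101,71],[71,30]]
Q^59 = (Q^29)²·Q = [[21,167],[167,55]]
Q^119 = (Q^59)²·Q = [[18,190],[190,29]]
Q^239 = (Q^119)²·Q = [[129,43],[43,86]]
F_239 mod 201 = Q^239[0][1] = 43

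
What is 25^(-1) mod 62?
5

gcd(25, 62) = 1, so the inverse exists.
Extended Euclidean algorithm on (62, 25):
62 = 2 × 25 + 12  ⟹  12 = (1)·62 + (-2)·25
25 = 2 × 12 + 1  ⟹  1 = (-2)·62 + (5)·25
So (5)·25 ≡ 1 (mod 62), i.e. 25^(-1) ≡ 5 (mod 62).
Check: 25 × 5 = 125 ≡ 1 (mod 62)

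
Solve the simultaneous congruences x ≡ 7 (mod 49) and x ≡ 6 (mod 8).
350

Using Chinese Remainder Theorem:
M = 49 × 8 = 392
M1 = 8, M2 = 49
y1 = 8^(-1) mod 49 = 43
y2 = 49^(-1) mod 8 = 1
x = (7×8×43 + 6×49×1) mod 392 = 350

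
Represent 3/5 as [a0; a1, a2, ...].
[0; 1, 1, 2]

Euclidean algorithm steps:
3 = 0 × 5 + 3
5 = 1 × 3 + 2
3 = 1 × 2 + 1
2 = 2 × 1 + 0
Continued fraction: [0; 1, 1, 2]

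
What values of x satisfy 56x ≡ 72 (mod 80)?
x ≡ 7 (mod 10)

gcd(56, 80) = 8, which divides 72, so solutions exist.
Divide through by 8: 7x ≡ 9 (mod 10).
Find 7^(-1) mod 10 by the extended Euclidean algorithm:
10 = 1 × 7 + 3  ⟹  3 = (1)·10 + (-1)·7
7 = 2 × 3 + 1  ⟹  1 = (-2)·10 + (3)·7
So (3)·7 ≡ 1 (mod 10), i.e. 7^(-1) ≡ 3 (mod 10).
x ≡ 3 × 9 = 27 ≡ 7 (mod 10).
Check: 56 × 7 = 392 ≡ 72 (mod 80).
x ≡ 7 (mod 10), giving 8 solutions mod 80.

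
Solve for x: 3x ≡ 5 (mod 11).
x ≡ 9 (mod 11)

gcd(3, 11) = 1, which divides 5, so solutions exist.
Find 3^(-1) mod 11 by the extended Euclidean algorithm:
11 = 3 × 3 + 2  ⟹  2 = (1)·11 + (-3)·3
3 = 1 × 2 + 1  ⟹  1 = (-1)·11 + (4)·3
So (4)·3 ≡ 1 (mod 11), i.e. 3^(-1) ≡ 4 (mod 11).
x ≡ 4 × 5 = 20 ≡ 9 (mod 11).
Check: 3 × 9 = 27 ≡ 5 (mod 11).
Unique solution: x ≡ 9 (mod 11)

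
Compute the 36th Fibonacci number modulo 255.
102

Matrix identity: Q^n = [[F_(n+1), F_n], [F_n, F_(n-1)]] with Q = [[1,1],[1,0]].
n = 36 = 100100₂. Square-and-multiply, entries mod 255:
Q^1 = [[1,1],[1,0]]
Q^2 = (Q^1)² = [[2,1],[1,1]]
Q^4 = (Q^2)² = [[5,3],[3,2]]
Q^9 = (Q^4)²·Q = [[55,34],[34,21]]
Q^18 = (Q^9)² = [[101,34],[34,67]]
Q^36 = (Q^18)² = [[137,102],[102,35]]
F_36 mod 255 = Q^36[0][1] = 102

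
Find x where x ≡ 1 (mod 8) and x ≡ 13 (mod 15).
73

Using Chinese Remainder Theorem:
M = 8 × 15 = 120
M1 = 15, M2 = 8
y1 = 15^(-1) mod 8 = 7
y2 = 8^(-1) mod 15 = 2
x = (1×15×7 + 13×8×2) mod 120 = 73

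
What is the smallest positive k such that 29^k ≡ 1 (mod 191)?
190

191 is prime, so ord(29) divides φ(191) = 190.
Divisors of 190: 1, 2, 5, 10, 19, 38, 95, 190.
Repeated squaring: 29^1 ≡ 29, 29^2 ≡ 77, 29^4 ≡ 8, 29^8 ≡ 64, 29^16 ≡ 85, 29^32 ≡ 158, 29^64 ≡ 134, 29^128 ≡ 2 (mod 191).
Test 29^d mod 191 for each divisor d in increasing order:
29^1 ≡ 29
29^2 ≡ 77
29^5 = 29^4·29^1 ≡ 41
29^10 = 29^8·29^2 ≡ 153
29^19 = 29^16·29^2·29^1 ≡ 142
29^38 = 29^32·29^4·29^2 ≡ 109
29^95 = 29^64·29^16·29^8·29^4·29^2·29^1 ≡ 190
29^190 = 29^128·29^32·29^16·29^8·29^4·29^2 ≡ 1  ← first divisor giving 1
The order is 190.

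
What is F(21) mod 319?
100

Matrix identity: Q^n = [[F_(n+1), F_n], [F_n, F_(n-1)]] with Q = [[1,1],[1,0]].
n = 21 = 10101₂. Square-and-multiply, entries mod 319:
Q^1 = [[1,1],[1,0]]
Q^2 = (Q^1)² = [[2,1],[1,1]]
Q^5 = (Q^2)²·Q = [[8,5],[5,3]]
Q^10 = (Q^5)² = [[89,55],[55,34]]
Q^21 = (Q^10)²·Q = [[166,100],[100,66]]
F_21 mod 319 = Q^21[0][1] = 100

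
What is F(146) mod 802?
229

Matrix identity: Q^n = [[F_(n+1), F_n], [F_n, F_(n-1)]] with Q = [[1,1],[1,0]].
n = 146 = 10010010₂. Square-and-multiply, entries mod 802:
Q^1 = [[1,1],[1,0]]
Q^2 = (Q^1)² = [[2,1],[1,1]]
Q^4 = (Q^2)² = [[5,3],[3,2]]
Q^9 = (Q^4)²·Q = [[55,34],[34,21]]
Q^18 = (Q^9)² = [[171,178],[178,795]]
Q^36 = (Q^18)² = [[775,320],[320,455]]
Q^73 = (Q^36)²·Q = [[291,473],[473,620]]
Q^146 = (Q^73)² = [[442,229],[229,213]]
F_146 mod 802 = Q^146[0][1] = 229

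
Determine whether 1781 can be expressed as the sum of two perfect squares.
10² + 41² (a=10, b=41)

Factorization: 1781 = 13 × 137
By Fermat: n is sum of two squares iff every prime p ≡ 3 (mod 4) appears to even power.
All primes ≡ 3 (mod 4) appear to even power.
Search a = 0, 1, 2, … for 1781 - a² a perfect square: first hit at a = 10: 1781 - 100 = 1681 = 41².
1781 = 10² + 41² = 100 + 1681 ✓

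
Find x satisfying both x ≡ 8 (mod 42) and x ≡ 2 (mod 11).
134

Using Chinese Remainder Theorem:
M = 42 × 11 = 462
M1 = 11, M2 = 42
y1 = 11^(-1) mod 42 = 23
y2 = 42^(-1) mod 11 = 5
x = (8×11×23 + 2×42×5) mod 462 = 134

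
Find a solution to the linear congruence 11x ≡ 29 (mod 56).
x ≡ 23 (mod 56)

gcd(11, 56) = 1, which divides 29, so solutions exist.
Find 11^(-1) mod 56 by the extended Euclidean algorithm:
56 = 5 × 11 + 1  ⟹  1 = (1)·56 + (-5)·11
So (-5)·11 ≡ 1 (mod 56), i.e. 11^(-1) ≡ -5 ≡ 51 (mod 56).
x ≡ 51 × 29 = 1479 ≡ 23 (mod 56).
Check: 11 × 23 = 253 ≡ 29 (mod 56).
Unique solution: x ≡ 23 (mod 56)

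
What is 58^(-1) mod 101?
54

gcd(58, 101) = 1, so the inverse exists.
Extended Euclidean algorithm on (101, 58):
101 = 1 × 58 + 43  ⟹  43 = (1)·101 + (-1)·58
58 = 1 × 43 + 15  ⟹  15 = (-1)·101 + (2)·58
43 = 2 × 15 + 13  ⟹  13 = (3)·101 + (-5)·58
15 = 1 × 13 + 2  ⟹  2 = (-4)·101 + (7)·58
13 = 6 × 2 + 1  ⟹  1 = (27)·101 + (-47)·58
So (-47)·58 ≡ 1 (mod 101), i.e. 58^(-1) ≡ -47 ≡ 54 (mod 101).
Check: 58 × 54 = 3132 ≡ 1 (mod 101)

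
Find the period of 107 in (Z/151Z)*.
50

151 is prime, so ord(107) divides φ(151) = 150.
Divisors of 150: 1, 2, 3, 5, 6, 10, 15, 25, 30, 50, 75, 150.
Repeated squaring: 107^1 ≡ 107, 107^2 ≡ 124, 107^4 ≡ 125, 107^8 ≡ 72, 107^16 ≡ 50, 107^32 ≡ 84, 107^64 ≡ 110, 107^128 ≡ 20 (mod 151).
Test 107^d mod 151 for each divisor d in increasing order:
107^1 ≡ 107
107^2 ≡ 124
107^3 = 107^2·107^1 ≡ 131
107^5 = 107^4·107^1 ≡ 87
107^6 = 107^4·107^2 ≡ 98
107^10 = 107^8·107^2 ≡ 19
107^15 = 107^8·107^4·107^2·107^1 ≡ 143
107^25 = 107^16·107^8·107^1 ≡ 150
107^30 = 107^16·107^8·107^4·107^2 ≡ 64
107^50 = 107^32·107^16·107^2 ≡ 1  ← first divisor giving 1
The order is 50.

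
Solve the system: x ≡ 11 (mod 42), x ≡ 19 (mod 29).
599

Using Chinese Remainder Theorem:
M = 42 × 29 = 1218
M1 = 29, M2 = 42
y1 = 29^(-1) mod 42 = 29
y2 = 42^(-1) mod 29 = 9
x = (11×29×29 + 19×42×9) mod 1218 = 599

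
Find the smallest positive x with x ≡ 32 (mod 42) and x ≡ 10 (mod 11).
32

Using Chinese Remainder Theorem:
M = 42 × 11 = 462
M1 = 11, M2 = 42
y1 = 11^(-1) mod 42 = 23
y2 = 42^(-1) mod 11 = 5
x = (32×11×23 + 10×42×5) mod 462 = 32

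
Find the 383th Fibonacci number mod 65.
47

Matrix identity: Q^n = [[F_(n+1), F_n], [F_n, F_(n-1)]] with Q = [[1,1],[1,0]].
n = 383 = 101111111₂. Square-and-multiply, entries mod 65:
Q^1 = [[1,1],[1,0]]
Q^2 = (Q^1)² = [[2,1],[1,1]]
Q^5 = (Q^2)²·Q = [[8,5],[5,3]]
Q^11 = (Q^5)²·Q = [[14,24],[24,55]]
Q^23 = (Q^11)²·Q = [[23,57],[57,31]]
Q^47 = (Q^23)²·Q = [[31,8],[8,23]]
Q^95 = (Q^47)²·Q = [[27,50],[50,42]]
Q^191 = (Q^95)²·Q = [[49,44],[44,5]]
Q^383 = (Q^191)²·Q = [[18,47],[47,36]]
F_383 mod 65 = Q^383[0][1] = 47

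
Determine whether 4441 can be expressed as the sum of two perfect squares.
29² + 60² (a=29, b=60)

Factorization: 4441 = 4441
By Fermat: n is sum of two squares iff every prime p ≡ 3 (mod 4) appears to even power.
All primes ≡ 3 (mod 4) appear to even power.
Search a = 0, 1, 2, … for 4441 - a² a perfect square: first hit at a = 29: 4441 - 841 = 3600 = 60².
4441 = 29² + 60² = 841 + 3600 ✓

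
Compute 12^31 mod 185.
53

Repeated squaring. Binary of 31 = 11111.
12^1 ≡ 12 (mod 185); 12^2 ≡ 144 (mod 185); 12^4 ≡ 16 (mod 185); 12^8 ≡ 71 (mod 185); 12^16 ≡ 46 (mod 185)
12^31 = 12^1 × 12^2 × 12^4 × 12^8 × 12^16 ≡ 53 (mod 185)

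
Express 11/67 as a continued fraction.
[0; 6, 11]

Euclidean algorithm steps:
11 = 0 × 67 + 11
67 = 6 × 11 + 1
11 = 11 × 1 + 0
Continued fraction: [0; 6, 11]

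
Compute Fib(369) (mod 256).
98

Matrix identity: Q^n = [[F_(n+1), F_n], [F_n, F_(n-1)]] with Q = [[1,1],[1,0]].
n = 369 = 101110001₂. Square-and-multiply, entries mod 256:
Q^1 = [[1,1],[1,0]]
Q^2 = (Q^1)² = [[2,1],[1,1]]
Q^5 = (Q^2)²·Q = [[8,5],[5,3]]
Q^11 = (Q^5)²·Q = [[144,89],[89,55]]
Q^23 = (Q^11)²·Q = [[32,241],[241,47]]
Q^46 = (Q^23)² = [[225,95],[95,130]]
Q^92 = (Q^46)² = [[2,189],[189,69]]
Q^184 = (Q^92)² = [[141,107],[107,34]]
Q^369 = (Q^184)²·Q = [[135,98],[98,37]]
F_369 mod 256 = Q^369[0][1] = 98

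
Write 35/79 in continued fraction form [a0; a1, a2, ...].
[0; 2, 3, 1, 8]

Euclidean algorithm steps:
35 = 0 × 79 + 35
79 = 2 × 35 + 9
35 = 3 × 9 + 8
9 = 1 × 8 + 1
8 = 8 × 1 + 0
Continued fraction: [0; 2, 3, 1, 8]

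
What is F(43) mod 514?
201

Matrix identity: Q^n = [[F_(n+1), F_n], [F_n, F_(n-1)]] with Q = [[1,1],[1,0]].
n = 43 = 101011₂. Square-and-multiply, entries mod 514:
Q^1 = [[1,1],[1,0]]
Q^2 = (Q^1)² = [[2,1],[1,1]]
Q^5 = (Q^2)²·Q = [[8,5],[5,3]]
Q^10 = (Q^5)² = [[89,55],[55,34]]
Q^21 = (Q^10)²·Q = [[235,152],[152,83]]
Q^43 = (Q^21)²·Q = [[221,201],[201,20]]
F_43 mod 514 = Q^43[0][1] = 201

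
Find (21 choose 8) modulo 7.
0

Using Lucas' theorem:
Write n=21 and k=8 in base 7:
n in base 7: [3, 0]
k in base 7: [1, 1]
C(21,8) mod 7 = ∏ C(n_i, k_i) mod 7
Digit binomials (mod 7): C(3,1) = 3; C(0,1) = 0 (k_i > n_i)
Product: 3 × 0 = 0 ≡ 0 (mod 7)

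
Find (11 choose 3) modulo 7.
4

Using Lucas' theorem:
Write n=11 and k=3 in base 7:
n in base 7: [1, 4]
k in base 7: [0, 3]
C(11,3) mod 7 = ∏ C(n_i, k_i) mod 7
Digit binomials (mod 7): C(1,0) = 1; C(4,3) = 4
Product: 1 × 4 = 4 ≡ 4 (mod 7)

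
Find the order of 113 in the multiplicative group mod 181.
60

181 is prime, so ord(113) divides φ(181) = 180.
Divisors of 180: 1, 2, 3, 4, 5, 6, 9, 10, 12, 15, 18, 20, 30, 36, 45, 60, 90, 180.
Repeated squaring: 113^1 ≡ 113, 113^2 ≡ 99, 113^4 ≡ 27, 113^8 ≡ 5, 113^16 ≡ 25, 113^32 ≡ 82, 113^64 ≡ 27, 113^128 ≡ 5 (mod 181).
Test 113^d mod 181 for each divisor d in increasing order:
113^1 ≡ 113
113^2 ≡ 99
113^3 = 113^2·113^1 ≡ 146
113^4 ≡ 27
113^5 = 113^4·113^1 ≡ 155
113^6 = 113^4·113^2 ≡ 139
113^9 = 113^8·113^1 ≡ 22
113^10 = 113^8·113^2 ≡ 133
113^12 = 113^8·113^4 ≡ 135
113^15 = 113^8·113^4·113^2·113^1 ≡ 162
113^18 = 113^16·113^2 ≡ 122
113^20 = 113^16·113^4 ≡ 132
113^30 = 113^16·113^8·113^4·113^2 ≡ 180
113^36 = 113^32·113^4 ≡ 42
113^45 = 113^32·113^8·113^4·113^1 ≡ 19
113^60 = 113^32·113^16·113^8·113^4 ≡ 1  ← first divisor giving 1
The order is 60.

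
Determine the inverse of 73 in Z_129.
76

gcd(73, 129) = 1, so the inverse exists.
Extended Euclidean algorithm on (129, 73):
129 = 1 × 73 + 56  ⟹  56 = (1)·129 + (-1)·73
73 = 1 × 56 + 17  ⟹  17 = (-1)·129 + (2)·73
56 = 3 × 17 + 5  ⟹  5 = (4)·129 + (-7)·73
17 = 3 × 5 + 2  ⟹  2 = (-13)·129 + (23)·73
5 = 2 × 2 + 1  ⟹  1 = (30)·129 + (-53)·73
So (-53)·73 ≡ 1 (mod 129), i.e. 73^(-1) ≡ -53 ≡ 76 (mod 129).
Check: 73 × 76 = 5548 ≡ 1 (mod 129)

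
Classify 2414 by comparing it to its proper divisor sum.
deficient

Proper divisors of 2414: sum = 1 + 2 + 17 + 34 + 71 + 142 + 1207 = 1474
Since 1474 < 2414, 2414 is deficient.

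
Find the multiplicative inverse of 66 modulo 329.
5

gcd(66, 329) = 1, so the inverse exists.
Extended Euclidean algorithm on (329, 66):
329 = 4 × 66 + 65  ⟹  65 = (1)·329 + (-4)·66
66 = 1 × 65 + 1  ⟹  1 = (-1)·329 + (5)·66
So (5)·66 ≡ 1 (mod 329), i.e. 66^(-1) ≡ 5 (mod 329).
Check: 66 × 5 = 330 ≡ 1 (mod 329)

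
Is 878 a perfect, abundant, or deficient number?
deficient

Proper divisors of 878: sum = 1 + 2 + 439 = 442
Since 442 < 878, 878 is deficient.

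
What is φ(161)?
132

161 = 7 × 23
φ(n) = n × ∏(1 - 1/p) for each prime p dividing n
φ(161) = 161 × (1 - 1/7) × (1 - 1/23) = 132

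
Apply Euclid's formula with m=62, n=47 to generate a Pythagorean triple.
(1635, 5828, 6053)

Euclid's formula: a = m² - n², b = 2mn, c = m² + n²
m = 62, n = 47
a = 62² - 47² = 3844 - 2209 = 1635
b = 2 × 62 × 47 = 5828
c = 62² + 47² = 3844 + 2209 = 6053
Verification: 1635² + 5828² = 2673225 + 33965584 = 36638809 = 6053² ✓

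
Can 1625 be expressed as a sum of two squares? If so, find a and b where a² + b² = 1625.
5² + 40² (a=5, b=40)

Factorization: 1625 = 5^3 × 13
By Fermat: n is sum of two squares iff every prime p ≡ 3 (mod 4) appears to even power.
All primes ≡ 3 (mod 4) appear to even power.
Search a = 0, 1, 2, … for 1625 - a² a perfect square: first hit at a = 5: 1625 - 25 = 1600 = 40².
1625 = 5² + 40² = 25 + 1600 ✓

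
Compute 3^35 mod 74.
25

Repeated squaring. Binary of 35 = 100011.
3^1 ≡ 3 (mod 74); 3^2 ≡ 9 (mod 74); 3^4 ≡ 7 (mod 74); 3^8 ≡ 49 (mod 74); 3^16 ≡ 33 (mod 74); 3^32 ≡ 53 (mod 74)
3^35 = 3^1 × 3^2 × 3^32 ≡ 25 (mod 74)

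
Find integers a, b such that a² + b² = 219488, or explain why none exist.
Not possible

Factorization: 219488 = 2^5 × 19^3
By Fermat: n is sum of two squares iff every prime p ≡ 3 (mod 4) appears to even power.
Prime(s) ≡ 3 (mod 4) with odd exponent: [(19, 3)]
Therefore 219488 cannot be expressed as a² + b².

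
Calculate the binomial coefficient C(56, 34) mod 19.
17

Using Lucas' theorem:
Write n=56 and k=34 in base 19:
n in base 19: [2, 18]
k in base 19: [1, 15]
C(56,34) mod 19 = ∏ C(n_i, k_i) mod 19
Digit binomials (mod 19): C(2,1) = 2; C(18,15) = 816 ≡ 18
Product: 2 × 18 = 36 ≡ 17 (mod 19)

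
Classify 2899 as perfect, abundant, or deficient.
deficient

Proper divisors of 2899: sum = 1 + 13 + 223 = 237
Since 237 < 2899, 2899 is deficient.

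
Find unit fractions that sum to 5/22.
1/5 + 1/37 + 1/4070

Greedy algorithm:
5/22: ceiling(22/5) = 5, use 1/5
3/110: ceiling(110/3) = 37, use 1/37
1/4070: ceiling(4070/1) = 4070, use 1/4070
Result: 5/22 = 1/5 + 1/37 + 1/4070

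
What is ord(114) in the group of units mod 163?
162

163 is prime, so ord(114) divides φ(163) = 162.
Divisors of 162: 1, 2, 3, 6, 9, 18, 27, 54, 81, 162.
Repeated squaring: 114^1 ≡ 114, 114^2 ≡ 119, 114^4 ≡ 143, 114^8 ≡ 74, 114^16 ≡ 97, 114^32 ≡ 118, 114^64 ≡ 69, 114^128 ≡ 34 (mod 163).
Test 114^d mod 163 for each divisor d in increasing order:
114^1 ≡ 114
114^2 ≡ 119
114^3 = 114^2·114^1 ≡ 37
114^6 = 114^4·114^2 ≡ 65
114^9 = 114^8·114^1 ≡ 123
114^18 = 114^16·114^2 ≡ 133
114^27 = 114^16·114^8·114^2·114^1 ≡ 59
114^54 = 114^32·114^16·114^4·114^2 ≡ 58
114^81 = 114^64·114^16·114^1 ≡ 162
114^162 = 114^128·114^32·114^2 ≡ 1  ← first divisor giving 1
The order is 162.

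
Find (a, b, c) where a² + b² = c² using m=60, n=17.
(3311, 2040, 3889)

Euclid's formula: a = m² - n², b = 2mn, c = m² + n²
m = 60, n = 17
a = 60² - 17² = 3600 - 289 = 3311
b = 2 × 60 × 17 = 2040
c = 60² + 17² = 3600 + 289 = 3889
Verification: 3311² + 2040² = 10962721 + 4161600 = 15124321 = 3889² ✓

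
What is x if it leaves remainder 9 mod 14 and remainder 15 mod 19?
205

Using Chinese Remainder Theorem:
M = 14 × 19 = 266
M1 = 19, M2 = 14
y1 = 19^(-1) mod 14 = 3
y2 = 14^(-1) mod 19 = 15
x = (9×19×3 + 15×14×15) mod 266 = 205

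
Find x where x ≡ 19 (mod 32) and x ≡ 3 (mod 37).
595

Using Chinese Remainder Theorem:
M = 32 × 37 = 1184
M1 = 37, M2 = 32
y1 = 37^(-1) mod 32 = 13
y2 = 32^(-1) mod 37 = 22
x = (19×37×13 + 3×32×22) mod 1184 = 595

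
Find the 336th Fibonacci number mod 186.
132

Matrix identity: Q^n = [[F_(n+1), F_n], [F_n, F_(n-1)]] with Q = [[1,1],[1,0]].
n = 336 = 101010000₂. Square-and-multiply, entries mod 186:
Q^1 = [[1,1],[1,0]]
Q^2 = (Q^1)² = [[2,1],[1,1]]
Q^5 = (Q^2)²·Q = [[8,5],[5,3]]
Q^10 = (Q^5)² = [[89,55],[55,34]]
Q^21 = (Q^10)²·Q = [[41,158],[158,69]]
Q^42 = (Q^21)² = [[47,82],[82,151]]
Q^84 = (Q^42)² = [[5,54],[54,137]]
Q^168 = (Q^84)² = [[151,42],[42,109]]
Q^336 = (Q^168)² = [[13,132],[132,67]]
F_336 mod 186 = Q^336[0][1] = 132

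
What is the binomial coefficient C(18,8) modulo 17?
0

Using Lucas' theorem:
Write n=18 and k=8 in base 17:
n in base 17: [1, 1]
k in base 17: [0, 8]
C(18,8) mod 17 = ∏ C(n_i, k_i) mod 17
Digit binomials (mod 17): C(1,0) = 1; C(1,8) = 0 (k_i > n_i)
Product: 1 × 0 = 0 ≡ 0 (mod 17)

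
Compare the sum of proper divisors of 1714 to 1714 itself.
deficient

Proper divisors of 1714: sum = 1 + 2 + 857 = 860
Since 860 < 1714, 1714 is deficient.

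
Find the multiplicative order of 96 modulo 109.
108

109 is prime, so ord(96) divides φ(109) = 108.
Divisors of 108: 1, 2, 3, 4, 6, 9, 12, 18, 27, 36, 54, 108.
Repeated squaring: 96^1 ≡ 96, 96^2 ≡ 60, 96^4 ≡ 3, 96^8 ≡ 9, 96^16 ≡ 81, 96^32 ≡ 21, 96^64 ≡ 5 (mod 109).
Test 96^d mod 109 for each divisor d in increasing order:
96^1 ≡ 96
96^2 ≡ 60
96^3 = 96^2·96^1 ≡ 92
96^4 ≡ 3
96^6 = 96^4·96^2 ≡ 71
96^9 = 96^8·96^1 ≡ 101
96^12 = 96^8·96^4 ≡ 27
96^18 = 96^16·96^2 ≡ 64
96^27 = 96^16·96^8·96^2·96^1 ≡ 33
96^36 = 96^32·96^4 ≡ 63
96^54 = 96^32·96^16·96^4·96^2 ≡ 108
96^108 = 96^64·96^32·96^8·96^4 ≡ 1  ← first divisor giving 1
The order is 108.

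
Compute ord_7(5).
6

7 is prime, so ord(5) divides φ(7) = 6.
Divisors of 6: 1, 2, 3, 6.
Repeated squaring: 5^1 ≡ 5, 5^2 ≡ 4, 5^4 ≡ 2 (mod 7).
Test 5^d mod 7 for each divisor d in increasing order:
5^1 ≡ 5
5^2 ≡ 4
5^3 = 5^2·5^1 ≡ 6
5^6 = 5^4·5^2 ≡ 1  ← first divisor giving 1
The order is 6.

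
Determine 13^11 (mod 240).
37

Repeated squaring. Binary of 11 = 1011.
13^1 ≡ 13 (mod 240); 13^2 ≡ 169 (mod 240); 13^4 ≡ 1 (mod 240); 13^8 ≡ 1 (mod 240)
13^11 = 13^1 × 13^2 × 13^8 ≡ 37 (mod 240)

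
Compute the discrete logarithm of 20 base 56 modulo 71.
50

Baby-step giant-step with step n = ⌈√71⌉ = 9.
Baby steps 56^j mod 71 (j:value) for j=0..8: 0:1, 1:56, 2:12, 3:33, 4:2, 5:41, 6:24, 7:66, 8:4.
Giant-step multiplier: 56^(-9) ≡ 56^(70-9) = 56^61 ≡ 13 (mod 71).
Giant steps γ_i = 20·13^i mod 71: γ_0=20, γ_1=47, γ_2=43, γ_3=62, γ_4=25, γ_5=41 (in table at j=5).
x = i·n + j = 5·9 + 5 = 50.
Check: 56^50 ≡ 20 (mod 71).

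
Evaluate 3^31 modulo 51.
6

Repeated squaring. Binary of 31 = 11111.
3^1 ≡ 3 (mod 51); 3^2 ≡ 9 (mod 51); 3^4 ≡ 30 (mod 51); 3^8 ≡ 33 (mod 51); 3^16 ≡ 18 (mod 51)
3^31 = 3^1 × 3^2 × 3^4 × 3^8 × 3^16 ≡ 6 (mod 51)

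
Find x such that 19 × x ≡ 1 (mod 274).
101

gcd(19, 274) = 1, so the inverse exists.
Extended Euclidean algorithm on (274, 19):
274 = 14 × 19 + 8  ⟹  8 = (1)·274 + (-14)·19
19 = 2 × 8 + 3  ⟹  3 = (-2)·274 + (29)·19
8 = 2 × 3 + 2  ⟹  2 = (5)·274 + (-72)·19
3 = 1 × 2 + 1  ⟹  1 = (-7)·274 + (101)·19
So (101)·19 ≡ 1 (mod 274), i.e. 19^(-1) ≡ 101 (mod 274).
Check: 19 × 101 = 1919 ≡ 1 (mod 274)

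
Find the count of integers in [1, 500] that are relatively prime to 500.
200

500 = 2^2 × 5^3
φ(n) = n × ∏(1 - 1/p) for each prime p dividing n
φ(500) = 500 × (1 - 1/2) × (1 - 1/5) = 200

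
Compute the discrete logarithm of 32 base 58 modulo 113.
76

Baby-step giant-step with step n = ⌈√113⌉ = 11.
Baby steps 58^j mod 113 (j:value) for j=0..10: 0:1, 1:58, 2:87, 3:74, 4:111, 5:110, 6:52, 7:78, 8:4, 9:6, 10:9.
Giant-step multiplier: 58^(-11) ≡ 58^(112-11) = 58^101 ≡ 21 (mod 113).
Giant steps γ_i = 32·21^i mod 113: γ_0=32, γ_1=107, γ_2=100, γ_3=66, γ_4=30, γ_5=65, γ_6=9 (in table at j=10).
x = i·n + j = 6·11 + 10 = 76.
Check: 58^76 ≡ 32 (mod 113).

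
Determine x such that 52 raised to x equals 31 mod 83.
42

Baby-step giant-step with step n = ⌈√83⌉ = 10.
Baby steps 52^j mod 83 (j:value) for j=0..9: 0:1, 1:52, 2:48, 3:6, 4:63, 5:39, 6:36, 7:46, 8:68, 9:50.
Giant-step multiplier: 52^(-10) ≡ 52^(82-10) = 52^72 ≡ 40 (mod 83).
Giant steps γ_i = 31·40^i mod 83: γ_0=31, γ_1=78, γ_2=49, γ_3=51, γ_4=48 (in table at j=2).
x = i·n + j = 4·10 + 2 = 42.
Check: 52^42 ≡ 31 (mod 83).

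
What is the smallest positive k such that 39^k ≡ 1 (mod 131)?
13

131 is prime, so ord(39) divides φ(131) = 130.
Divisors of 130: 1, 2, 5, 10, 13, 26, 65, 130.
Repeated squaring: 39^1 ≡ 39, 39^2 ≡ 80, 39^4 ≡ 112, 39^8 ≡ 99, 39^16 ≡ 107, 39^32 ≡ 52, 39^64 ≡ 84, 39^128 ≡ 113 (mod 131).
Test 39^d mod 131 for each divisor d in increasing order:
39^1 ≡ 39
39^2 ≡ 80
39^5 = 39^4·39^1 ≡ 45
39^10 = 39^8·39^2 ≡ 60
39^13 = 39^8·39^4·39^1 ≡ 1  ← first divisor giving 1
The order is 13.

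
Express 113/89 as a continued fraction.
[1; 3, 1, 2, 2, 3]

Euclidean algorithm steps:
113 = 1 × 89 + 24
89 = 3 × 24 + 17
24 = 1 × 17 + 7
17 = 2 × 7 + 3
7 = 2 × 3 + 1
3 = 3 × 1 + 0
Continued fraction: [1; 3, 1, 2, 2, 3]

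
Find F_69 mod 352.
34

Matrix identity: Q^n = [[F_(n+1), F_n], [F_n, F_(n-1)]] with Q = [[1,1],[1,0]].
n = 69 = 1000101₂. Square-and-multiply, entries mod 352:
Q^1 = [[1,1],[1,0]]
Q^2 = (Q^1)² = [[2,1],[1,1]]
Q^4 = (Q^2)² = [[5,3],[3,2]]
Q^8 = (Q^4)² = [[34,21],[21,13]]
Q^17 = (Q^8)²·Q = [[120,189],[189,283]]
Q^34 = (Q^17)² = [[137,135],[135,2]]
Q^69 = (Q^34)²·Q = [[143,34],[34,109]]
F_69 mod 352 = Q^69[0][1] = 34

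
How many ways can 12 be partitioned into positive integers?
77

p(n) counts ways to write n as a sum of positive integers (order ignored).
Euler's pentagonal recurrence: p(k) = p(k-1) + p(k-2) - p(k-5) - p(k-7) + p(k-12) + p(k-15) - ... (offsets j(3j∓1)/2, signs ++--, p(0)=1, p(<0)=0).
DP table for k = 0..11: p(0)=1, p(1)=1, p(2)=2, p(3)=3, p(4)=5, p(5)=7, p(6)=11, p(7)=15, p(8)=22, p(9)=30, p(10)=42, p(11)=56.
Final step: p(12) = p(11) + p(10) - p(7) - p(5) + p(0)
= 56 + 42 - 15 - 7 + 1
= 77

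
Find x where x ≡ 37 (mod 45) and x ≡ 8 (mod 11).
217

Using Chinese Remainder Theorem:
M = 45 × 11 = 495
M1 = 11, M2 = 45
y1 = 11^(-1) mod 45 = 41
y2 = 45^(-1) mod 11 = 1
x = (37×11×41 + 8×45×1) mod 495 = 217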